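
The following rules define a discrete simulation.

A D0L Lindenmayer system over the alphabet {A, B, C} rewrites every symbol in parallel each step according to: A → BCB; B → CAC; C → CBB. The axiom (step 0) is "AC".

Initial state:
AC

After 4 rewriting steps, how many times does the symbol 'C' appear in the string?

82

step 0: AC
step 1: BCBCBB
step 2: CACCBBCACCBBCACCAC
step 3: CBBBCBCBBCBBCACCACCBBBCBCBBCBBCACCACCBBBCBCBBCBBBCBCBB
step 4: CBBCACCACCACCBBCACCBBCACCACCBBCACCACCBBBCBCBBCBBBCBCBBCBBC…BCBBCBBCACCACCACCBBCACCBBCACCACCBBCACCACCACCBBCACCBBCACCAC  (len 162)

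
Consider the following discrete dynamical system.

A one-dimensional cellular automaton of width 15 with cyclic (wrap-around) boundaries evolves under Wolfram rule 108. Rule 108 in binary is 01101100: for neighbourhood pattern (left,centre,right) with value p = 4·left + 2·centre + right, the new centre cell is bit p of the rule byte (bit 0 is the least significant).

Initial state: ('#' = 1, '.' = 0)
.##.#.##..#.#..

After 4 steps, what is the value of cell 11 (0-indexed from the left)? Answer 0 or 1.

0

step 0: .##.#.##..#.#..
step 1: .#######..###..
step 2: .#.....#..#.#..
step 3: .#.....#..###..
step 4: .#.....#..#.#..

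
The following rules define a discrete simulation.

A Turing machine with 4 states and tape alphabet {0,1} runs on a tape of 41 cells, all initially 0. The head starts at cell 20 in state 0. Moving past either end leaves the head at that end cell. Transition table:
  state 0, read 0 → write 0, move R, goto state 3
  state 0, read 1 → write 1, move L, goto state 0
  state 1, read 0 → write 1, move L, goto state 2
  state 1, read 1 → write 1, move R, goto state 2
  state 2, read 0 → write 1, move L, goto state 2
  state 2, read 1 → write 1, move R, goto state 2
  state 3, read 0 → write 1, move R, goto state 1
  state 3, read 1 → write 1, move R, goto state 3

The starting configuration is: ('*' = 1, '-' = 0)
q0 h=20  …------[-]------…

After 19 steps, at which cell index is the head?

27

[0] q0 h=20  …------[-]------…
[1] q3 h=21  …------[-]------…
[2] q1 h=22  …-----*[-]------…
[3] q2 h=21  …------[*]*-----…
[4] q2 h=22  …-----*[*]------…
[5] q2 h=23  …----**[-]------…
[6] q2 h=22  …-----*[*]*-----…
[7] q2 h=23  …----**[*]------…
[8] q2 h=24  …---***[-]------…
[9] q2 h=23  …----**[*]*-----…
[10] q2 h=24  …---***[*]------…
[11] q2 h=25  …--****[-]------…
[12] q2 h=24  …---***[*]*-----…
[13] q2 h=25  …--****[*]------…
[14] q2 h=26  …-*****[-]------…
[15] q2 h=25  …--****[*]*-----…
[16] q2 h=26  …-*****[*]------…
[17] q2 h=27  …******[-]------…
[18] q2 h=26  …-*****[*]*-----…
[19] q2 h=27  …******[*]------…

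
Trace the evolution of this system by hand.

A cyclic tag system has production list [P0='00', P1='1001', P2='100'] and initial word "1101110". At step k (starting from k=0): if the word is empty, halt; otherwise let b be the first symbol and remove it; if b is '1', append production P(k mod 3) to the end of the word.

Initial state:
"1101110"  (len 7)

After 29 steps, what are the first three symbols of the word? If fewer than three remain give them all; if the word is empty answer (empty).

gen 0: "1101110"  (len 7)
gen 1: "10111000"  (len 8)
gen 2: "01110001001"  (len 11)
gen 3: "1110001001"  (len 10)
gen 4: "11000100100"  (len 11)
gen 5: "10001001001001"  (len 14)
gen 6: "0001001001001100"  (len 16)
gen 7: "001001001001100"  (len 15)
gen 8: "01001001001100"  (len 14)
gen 9: "1001001001100"  (len 13)
gen 10: "00100100110000"  (len 14)
gen 11: "0100100110000"  (len 13)
gen 12: "100100110000"  (len 12)
gen 13: "0010011000000"  (len 13)
gen 14: "010011000000"  (len 12)
gen 15: "10011000000"  (len 11)
gen 16: "001100000000"  (len 12)
gen 17: "01100000000"  (len 11)
gen 18: "1100000000"  (len 10)
gen 19: "10000000000"  (len 11)
gen 20: "00000000001001"  (len 14)
gen 21: "0000000001001"  (len 13)
gen 22: "000000001001"  (len 12)
gen 23: "00000001001"  (len 11)
gen 24: "0000001001"  (len 10)
gen 25: "000001001"  (len 9)
gen 26: "00001001"  (len 8)
gen 27: "0001001"  (len 7)
gen 28: "001001"  (len 6)
gen 29: "01001"  (len 5)

010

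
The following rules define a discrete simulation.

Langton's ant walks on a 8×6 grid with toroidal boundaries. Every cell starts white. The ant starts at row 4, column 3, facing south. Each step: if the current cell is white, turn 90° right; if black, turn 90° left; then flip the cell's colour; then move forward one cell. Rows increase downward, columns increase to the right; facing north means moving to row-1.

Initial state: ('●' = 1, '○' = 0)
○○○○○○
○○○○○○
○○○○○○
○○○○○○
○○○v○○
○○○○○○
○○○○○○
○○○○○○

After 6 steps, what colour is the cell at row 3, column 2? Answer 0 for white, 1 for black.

[0] ○○○○○○
○○○○○○
○○○○○○
○○○○○○
○○○v○○
○○○○○○
○○○○○○
○○○○○○
[1] ○○○○○○
○○○○○○
○○○○○○
○○○○○○
○○<●○○
○○○○○○
○○○○○○
○○○○○○
[2] ○○○○○○
○○○○○○
○○○○○○
○○^○○○
○○●●○○
○○○○○○
○○○○○○
○○○○○○
[3] ○○○○○○
○○○○○○
○○○○○○
○○●>○○
○○●●○○
○○○○○○
○○○○○○
○○○○○○
[4] ○○○○○○
○○○○○○
○○○○○○
○○●●○○
○○●v○○
○○○○○○
○○○○○○
○○○○○○
[5] ○○○○○○
○○○○○○
○○○○○○
○○●●○○
○○●○>○
○○○○○○
○○○○○○
○○○○○○
[6] ○○○○○○
○○○○○○
○○○○○○
○○●●○○
○○●○●○
○○○○v○
○○○○○○
○○○○○○

1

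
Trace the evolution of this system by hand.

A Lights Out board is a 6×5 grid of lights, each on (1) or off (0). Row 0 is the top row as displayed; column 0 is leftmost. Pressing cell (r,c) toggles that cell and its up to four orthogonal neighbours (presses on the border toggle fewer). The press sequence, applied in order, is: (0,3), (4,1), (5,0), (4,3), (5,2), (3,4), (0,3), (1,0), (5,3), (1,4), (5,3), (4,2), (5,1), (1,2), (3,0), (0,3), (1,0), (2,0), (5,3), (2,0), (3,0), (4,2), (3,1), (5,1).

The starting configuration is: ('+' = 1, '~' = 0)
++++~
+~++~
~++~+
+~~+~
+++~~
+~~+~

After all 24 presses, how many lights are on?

0) ++++~
+~++~
~++~+
+~~+~
+++~~
+~~+~
1) ++~~+
+~+~~
~++~+
+~~+~
+++~~
+~~+~
2) ++~~+
+~+~~
~++~+
++~+~
~~~~~
++~+~
3) ++~~+
+~+~~
~++~+
++~+~
+~~~~
~~~+~
4) ++~~+
+~+~~
~++~+
++~~~
+~+++
~~~~~
5) ++~~+
+~+~~
~++~+
++~~~
+~~++
~+++~
6) ++~~+
+~+~~
~++~~
++~++
+~~+~
~+++~
7) ++++~
+~++~
~++~~
++~++
+~~+~
~+++~
8) ~+++~
~+++~
+++~~
++~++
+~~+~
~+++~
9) ~+++~
~+++~
+++~~
++~++
+~~~~
~+~~+
10) ~++++
~++~+
+++~+
++~++
+~~~~
~+~~+
11) ~++++
~++~+
+++~+
++~++
+~~+~
~+++~
12) ~++++
~++~+
+++~+
+++++
+++~~
~+~+~
13) ~++++
~++~+
+++~+
+++++
+~+~~
+~++~
14) ~+~++
~~~++
++~~+
+++++
+~+~~
+~++~
15) ~+~++
~~~++
~+~~+
~~+++
~~+~~
+~++~
16) ~++~~
~~~~+
~+~~+
~~+++
~~+~~
+~++~
17) +++~~
++~~+
++~~+
~~+++
~~+~~
+~++~
18) +++~~
~+~~+
~~~~+
+~+++
~~+~~
+~++~
19) +++~~
~+~~+
~~~~+
+~+++
~~++~
+~~~+
20) +++~~
++~~+
++~~+
~~+++
~~++~
+~~~+
21) +++~~
++~~+
~+~~+
+++++
+~++~
+~~~+
22) +++~~
++~~+
~+~~+
++~++
++~~~
+~+~+
23) +++~~
++~~+
~~~~+
~~+++
+~~~~
+~+~+
24) +++~~
++~~+
~~~~+
~~+++
++~~~
~+~~+

14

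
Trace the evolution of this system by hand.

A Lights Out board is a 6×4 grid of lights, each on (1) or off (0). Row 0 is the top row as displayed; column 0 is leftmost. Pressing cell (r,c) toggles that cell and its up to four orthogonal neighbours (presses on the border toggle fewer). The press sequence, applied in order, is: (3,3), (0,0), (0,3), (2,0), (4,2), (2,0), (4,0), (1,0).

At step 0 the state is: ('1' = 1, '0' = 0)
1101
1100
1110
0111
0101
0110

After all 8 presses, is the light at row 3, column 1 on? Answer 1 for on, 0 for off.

t=0: 1101
1100
1110
0111
0101
0110
t=1: 1101
1100
1111
0100
0100
0110
t=2: 0001
0100
1111
0100
0100
0110
t=3: 0010
0101
1111
0100
0100
0110
t=4: 0010
1101
0011
1100
0100
0110
t=5: 0010
1101
0011
1110
0011
0100
t=6: 0010
0101
1111
0110
0011
0100
t=7: 0010
0101
1111
1110
1111
1100
t=8: 1010
1001
0111
1110
1111
1100

1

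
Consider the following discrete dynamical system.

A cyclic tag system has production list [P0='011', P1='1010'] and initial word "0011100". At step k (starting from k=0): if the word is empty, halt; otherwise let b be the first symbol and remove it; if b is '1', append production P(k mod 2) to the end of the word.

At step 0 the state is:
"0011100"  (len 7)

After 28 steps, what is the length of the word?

29

gen 0: "0011100"  (len 7)
gen 1: "011100"  (len 6)
gen 2: "11100"  (len 5)
gen 3: "1100011"  (len 7)
gen 4: "1000111010"  (len 10)
gen 5: "000111010011"  (len 12)
gen 6: "00111010011"  (len 11)
gen 7: "0111010011"  (len 10)
gen 8: "111010011"  (len 9)
gen 9: "11010011011"  (len 11)
gen 10: "10100110111010"  (len 14)
gen 11: "0100110111010011"  (len 16)
gen 12: "100110111010011"  (len 15)
gen 13: "00110111010011011"  (len 17)
gen 14: "0110111010011011"  (len 16)
gen 15: "110111010011011"  (len 15)
gen 16: "101110100110111010"  (len 18)
gen 17: "01110100110111010011"  (len 20)
gen 18: "1110100110111010011"  (len 19)
gen 19: "110100110111010011011"  (len 21)
gen 20: "101001101110100110111010"  (len 24)
gen 21: "01001101110100110111010011"  (len 26)
gen 22: "1001101110100110111010011"  (len 25)
gen 23: "001101110100110111010011011"  (len 27)
gen 24: "01101110100110111010011011"  (len 26)
gen 25: "1101110100110111010011011"  (len 25)
gen 26: "1011101001101110100110111010"  (len 28)
gen 27: "011101001101110100110111010011"  (len 30)
gen 28: "11101001101110100110111010011"  (len 29)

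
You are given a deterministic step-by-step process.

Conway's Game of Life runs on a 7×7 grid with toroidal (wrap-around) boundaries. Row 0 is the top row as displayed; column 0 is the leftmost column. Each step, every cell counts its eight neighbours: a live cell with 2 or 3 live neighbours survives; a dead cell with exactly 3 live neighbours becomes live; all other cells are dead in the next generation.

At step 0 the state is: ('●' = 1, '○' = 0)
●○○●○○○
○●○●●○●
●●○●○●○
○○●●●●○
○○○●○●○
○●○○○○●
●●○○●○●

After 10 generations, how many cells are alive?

0) ●○○●○○○
○●○●●○●
●●○●○●○
○○●●●●○
○○○●○●○
○●○○○○●
●●○○●○●
1) ○○○●○○○
○●○●○●●
●●○○○○○
○●○○○●○
○○○●○●●
○●●○●○●
○●●○○●●
2) ○●○●○○○
○●○○●○●
○●○○●●○
○●●○●●○
○●○●○○●
○●○○●○○
○●○○●●●
3) ○●○●○○●
○●○●●○○
○●○○○○●
○●○○○○●
○●○●○○○
○●○●●○●
○●○●●●○
4) ○●○○○○○
○●○●●●○
○●○○○●○
○●○○○○○
○●○●●●○
○●○○○○○
○●○○○○●
5) ○●○○●●○
●●○○●●○
●●○○○●○
●●○○○●○
●●○○●○○
○●○○●●○
○●●○○○○
6) ○○○●●●●
○○●○○○○
○○●○○●○
○○●○●●○
○○●○●○○
○○○●●●○
●●●●○○○
7) ●○○○●●●
○○●○○○●
○●●○●●○
○●●○●●○
○○●○○○○
○○○○○●○
●●○○○○○
8) ○○○○○●○
○○●○○○○
●○○○●○●
○○○○●●○
○●●●●●○
○●○○○○○
●●○○●○○
9) ○●○○○○○
○○○○○●●
○○○●●○●
●●●○○○○
○●●●○●○
○○○○○●○
●●○○○○○
10) ○●○○○○●
●○○○●●●
○●●●●○●
●○○○○●●
●○○●●○●
●○○○●○●
●●○○○○○

23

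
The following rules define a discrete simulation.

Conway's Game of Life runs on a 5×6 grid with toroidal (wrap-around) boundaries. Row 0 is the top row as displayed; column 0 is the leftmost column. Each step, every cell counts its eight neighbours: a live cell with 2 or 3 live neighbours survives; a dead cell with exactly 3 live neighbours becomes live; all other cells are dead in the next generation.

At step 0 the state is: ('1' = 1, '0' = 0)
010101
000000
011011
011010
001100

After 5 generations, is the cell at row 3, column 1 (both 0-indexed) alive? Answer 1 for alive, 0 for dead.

step 0: 010101
000000
011011
011010
001100
step 1: 000110
010101
111011
100011
100000
step 2: 101111
010000
001000
000110
100100
step 3: 101111
110011
001100
001110
110000
step 4: 001100
000000
100000
000010
100000
step 5: 000000
000000
000000
000001
000100

0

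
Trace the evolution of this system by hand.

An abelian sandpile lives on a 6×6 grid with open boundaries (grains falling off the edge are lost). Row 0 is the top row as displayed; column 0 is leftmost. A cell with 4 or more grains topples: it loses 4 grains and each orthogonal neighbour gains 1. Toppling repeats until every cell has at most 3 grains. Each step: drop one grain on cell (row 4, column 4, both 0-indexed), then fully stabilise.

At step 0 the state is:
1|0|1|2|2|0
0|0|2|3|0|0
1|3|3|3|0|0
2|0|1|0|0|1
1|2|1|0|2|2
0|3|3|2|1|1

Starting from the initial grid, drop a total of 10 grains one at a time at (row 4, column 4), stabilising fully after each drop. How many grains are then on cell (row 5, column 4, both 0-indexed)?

0

step 0: 1|0|1|2|2|0
0|0|2|3|0|0
1|3|3|3|0|0
2|0|1|0|0|1
1|2|1|0|2|2
0|3|3|2|1|1
step 1: 1|0|1|2|2|0
0|0|2|3|0|0
1|3|3|3|0|0
2|0|1|0|0|1
1|2|1|0|3|2
0|3|3|2|1|1
step 2: 1|0|1|2|2|0
0|0|2|3|0|0
1|3|3|3|0|0
2|0|1|0|1|1
1|2|1|1|0|3
0|3|3|2|2|1
step 3: 1|0|1|2|2|0
0|0|2|3|0|0
1|3|3|3|0|0
2|0|1|0|1|1
1|2|1|1|1|3
0|3|3|2|2|1
step 4: 1|0|1|2|2|0
0|0|2|3|0|0
1|3|3|3|0|0
2|0|1|0|1|1
1|2|1|1|2|3
0|3|3|2|2|1
step 5: 1|0|1|2|2|0
0|0|2|3|0|0
1|3|3|3|0|0
2|0|1|0|1|1
1|2|1|1|3|3
0|3|3|2|2|1
step 6: 1|0|1|2|2|0
0|0|2|3|0|0
1|3|3|3|0|0
2|0|1|0|2|2
1|2|1|2|1|0
0|3|3|2|3|2
step 7: 1|0|1|2|2|0
0|0|2|3|0|0
1|3|3|3|0|0
2|0|1|0|2|2
1|2|1|2|2|0
0|3|3|2|3|2
step 8: 1|0|1|2|2|0
0|0|2|3|0|0
1|3|3|3|0|0
2|0|1|0|2|2
1|2|1|2|3|0
0|3|3|2|3|2
step 9: 1|0|1|2|2|0
0|0|2|3|0|0
1|3|3|3|0|0
2|0|1|0|3|2
1|2|1|3|1|1
0|3|3|3|0|3
step 10: 1|0|1|2|2|0
0|0|2|3|0|0
1|3|3|3|0|0
2|0|1|0|3|2
1|2|1|3|2|1
0|3|3|3|0|3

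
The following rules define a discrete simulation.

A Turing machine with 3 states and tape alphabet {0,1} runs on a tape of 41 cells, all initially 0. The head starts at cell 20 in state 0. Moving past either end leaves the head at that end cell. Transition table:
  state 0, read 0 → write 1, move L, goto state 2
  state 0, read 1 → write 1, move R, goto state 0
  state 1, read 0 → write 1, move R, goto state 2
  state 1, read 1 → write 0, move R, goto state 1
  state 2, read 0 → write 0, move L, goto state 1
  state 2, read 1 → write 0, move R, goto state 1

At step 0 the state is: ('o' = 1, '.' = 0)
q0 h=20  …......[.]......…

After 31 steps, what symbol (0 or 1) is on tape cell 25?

gen 0: q0 h=20  …......[.]......…
gen 1: q2 h=19  …......[.]o.....…
gen 2: q1 h=18  …......[.].o....…
gen 3: q2 h=19  ….....o[.]o.....…
gen 4: q1 h=18  …......[o].o....…
gen 5: q1 h=19  …......[.]o.....…
gen 6: q2 h=20  ….....o[o]......…
gen 7: q1 h=21  …....o.[.]......…
gen 8: q2 h=22  …...o.o[.]......…
gen 9: q1 h=21  …....o.[o]......…
gen 10: q1 h=22  …...o..[.]......…
gen 11: q2 h=23  …..o..o[.]......…
gen 12: q1 h=22  …...o..[o]......…
gen 13: q1 h=23  …..o...[.]......…
gen 14: q2 h=24  ….o...o[.]......…
gen 15: q1 h=23  …..o...[o]......…
gen 16: q1 h=24  ….o....[.]......…
gen 17: q2 h=25  …o....o[.]......…
gen 18: q1 h=24  ….o....[o]......…
gen 19: q1 h=25  …o.....[.]......…
gen 20: q2 h=26  ….....o[.]......…
gen 21: q1 h=25  …o.....[o]......…
gen 22: q1 h=26  …......[.]......…
gen 23: q2 h=27  ….....o[.]......…
gen 24: q1 h=26  …......[o]......…
gen 25: q1 h=27  …......[.]......…
gen 26: q2 h=28  ….....o[.]......…
gen 27: q1 h=27  …......[o]......…
gen 28: q1 h=28  …......[.]......…
gen 29: q2 h=29  ….....o[.]......…
gen 30: q1 h=28  …......[o]......…
gen 31: q1 h=29  …......[.]......…

0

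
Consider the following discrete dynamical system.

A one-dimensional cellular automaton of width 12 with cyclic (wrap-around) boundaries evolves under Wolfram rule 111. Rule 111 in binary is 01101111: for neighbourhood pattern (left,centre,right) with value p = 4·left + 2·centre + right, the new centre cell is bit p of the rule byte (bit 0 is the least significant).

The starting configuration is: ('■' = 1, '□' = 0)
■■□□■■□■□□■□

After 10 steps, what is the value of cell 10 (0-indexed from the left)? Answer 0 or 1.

1

k=0  ■■□□■■□■□□■□
k=1  ■■□■■■■■□■■■
k=2  □■■■□□□■■■□□
k=3  ■■□■□■■■□■□■
k=4  □■■■■■□■■■■■
k=5  ■■□□□■■■□□□■
k=6  □■□■■■□■□■■■
k=7  ■■■■□■■■■■□■
k=8  □□□■■■□□□■■■
k=9  □■■■□■□■■■□■
k=10  ■■□■■■■■□■■■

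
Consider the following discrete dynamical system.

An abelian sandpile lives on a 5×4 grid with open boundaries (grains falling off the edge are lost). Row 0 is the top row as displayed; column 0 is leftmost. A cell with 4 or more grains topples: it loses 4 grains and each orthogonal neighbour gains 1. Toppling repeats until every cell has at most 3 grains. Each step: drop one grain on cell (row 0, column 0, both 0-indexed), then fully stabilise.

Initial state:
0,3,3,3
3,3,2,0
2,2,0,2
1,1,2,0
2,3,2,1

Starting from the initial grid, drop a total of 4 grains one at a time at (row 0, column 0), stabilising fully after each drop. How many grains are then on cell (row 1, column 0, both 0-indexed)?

1

0) 0,3,3,3
3,3,2,0
2,2,0,2
1,1,2,0
2,3,2,1
1) 1,3,3,3
3,3,2,0
2,2,0,2
1,1,2,0
2,3,2,1
2) 2,3,3,3
3,3,2,0
2,2,0,2
1,1,2,0
2,3,2,1
3) 3,3,3,3
3,3,2,0
2,2,0,2
1,1,2,0
2,3,2,1
4) 2,2,2,0
1,2,0,2
3,3,1,2
1,1,2,0
2,3,2,1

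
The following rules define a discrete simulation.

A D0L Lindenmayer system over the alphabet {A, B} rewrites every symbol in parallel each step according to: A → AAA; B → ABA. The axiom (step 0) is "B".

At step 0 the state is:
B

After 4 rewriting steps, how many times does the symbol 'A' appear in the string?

80

[0] B
[1] ABA
[2] AAAABAAAA
[3] AAAAAAAAAAAAABAAAAAAAAAAAAA
[4] AAAAAAAAAAAAAAAAAAAAAAAAAAAAAAAAAAAAAAAABAAAAAAAAAAAAAAAAAAAAAAAAAAAAAAAAAAAAAAAA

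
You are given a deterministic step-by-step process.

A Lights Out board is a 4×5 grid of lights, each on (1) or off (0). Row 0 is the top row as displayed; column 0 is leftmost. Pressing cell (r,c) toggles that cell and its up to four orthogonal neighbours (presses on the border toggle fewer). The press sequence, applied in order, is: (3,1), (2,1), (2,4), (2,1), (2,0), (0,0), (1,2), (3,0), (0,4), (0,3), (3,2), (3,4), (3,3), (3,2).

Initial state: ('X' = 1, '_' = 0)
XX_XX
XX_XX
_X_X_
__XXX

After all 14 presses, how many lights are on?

k=0  XX_XX
XX_XX
_X_X_
__XXX
k=1  XX_XX
XX_XX
___X_
XX_XX
k=2  XX_XX
X__XX
XXXX_
X__XX
k=3  XX_XX
X__X_
XXX_X
X__X_
k=4  XX_XX
XX_X_
____X
XX_X_
k=5  XX_XX
_X_X_
XX__X
_X_X_
k=6  ___XX
XX_X_
XX__X
_X_X_
k=7  __XXX
X_X__
XXX_X
_X_X_
k=8  __XXX
X_X__
_XX_X
X__X_
k=9  __X__
X_X_X
_XX_X
X__X_
k=10  ___XX
X_XXX
_XX_X
X__X_
k=11  ___XX
X_XXX
_X__X
XXX__
k=12  ___XX
X_XXX
_X___
XXXXX
k=13  ___XX
X_XXX
_X_X_
XX___
k=14  ___XX
X_XXX
_XXX_
X_XX_

12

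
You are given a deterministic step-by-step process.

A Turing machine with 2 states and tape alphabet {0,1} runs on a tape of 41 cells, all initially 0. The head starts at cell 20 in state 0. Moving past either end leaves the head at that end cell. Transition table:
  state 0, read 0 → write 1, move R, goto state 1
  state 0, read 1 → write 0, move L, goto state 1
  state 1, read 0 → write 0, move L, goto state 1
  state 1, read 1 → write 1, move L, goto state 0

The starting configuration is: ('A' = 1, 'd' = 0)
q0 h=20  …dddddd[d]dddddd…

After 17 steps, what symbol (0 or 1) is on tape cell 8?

[0] q0 h=20  …dddddd[d]dddddd…
[1] q1 h=21  …dddddA[d]dddddd…
[2] q1 h=20  …dddddd[A]dddddd…
[3] q0 h=19  …dddddd[d]Addddd…
[4] q1 h=20  …dddddA[A]dddddd…
[5] q0 h=19  …dddddd[A]Addddd…
[6] q1 h=18  …dddddd[d]dAdddd…
[7] q1 h=17  …dddddd[d]ddAddd…
[8] q1 h=16  …dddddd[d]dddAdd…
[9] q1 h=15  …dddddd[d]ddddAd…
[10] q1 h=14  …dddddd[d]dddddA…
[11] q1 h=13  …dddddd[d]dddddd…
[12] q1 h=12  …dddddd[d]dddddd…
[13] q1 h=11  …dddddd[d]dddddd…
[14] q1 h=10  …dddddd[d]dddddd…
[15] q1 h= 9  …dddddd[d]dddddd…
[16] q1 h= 8  …dddddd[d]dddddd…
[17] q1 h= 7  …dddddd[d]dddddd…

0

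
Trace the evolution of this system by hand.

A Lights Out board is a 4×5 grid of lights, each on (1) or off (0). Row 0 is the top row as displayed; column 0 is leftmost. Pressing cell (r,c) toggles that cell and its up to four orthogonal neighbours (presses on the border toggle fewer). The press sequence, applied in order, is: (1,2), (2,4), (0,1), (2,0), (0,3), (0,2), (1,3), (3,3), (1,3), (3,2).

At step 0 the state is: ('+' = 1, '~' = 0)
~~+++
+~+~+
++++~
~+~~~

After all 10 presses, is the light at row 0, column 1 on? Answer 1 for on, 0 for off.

k=0  ~~+++
+~+~+
++++~
~+~~~
k=1  ~~~++
++~++
++~+~
~+~~~
k=2  ~~~++
++~+~
++~~+
~+~~+
k=3  +++++
+~~+~
++~~+
~+~~+
k=4  +++++
~~~+~
~~~~+
++~~+
k=5  ++~~~
~~~~~
~~~~+
++~~+
k=6  +~++~
~~+~~
~~~~+
++~~+
k=7  +~+~~
~~~++
~~~++
++~~+
k=8  +~+~~
~~~++
~~~~+
++++~
k=9  +~++~
~~+~~
~~~++
++++~
k=10  +~++~
~~+~~
~~+++
+~~~~

0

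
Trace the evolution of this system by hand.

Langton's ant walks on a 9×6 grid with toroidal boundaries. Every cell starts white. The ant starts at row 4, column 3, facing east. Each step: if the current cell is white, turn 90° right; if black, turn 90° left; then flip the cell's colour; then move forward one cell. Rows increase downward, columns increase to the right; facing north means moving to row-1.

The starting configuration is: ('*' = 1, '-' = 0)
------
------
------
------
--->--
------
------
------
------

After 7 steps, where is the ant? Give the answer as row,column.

t=0: ------
------
------
------
--->--
------
------
------
------
t=1: ------
------
------
------
---*--
---v--
------
------
------
t=2: ------
------
------
------
---*--
--<*--
------
------
------
t=3: ------
------
------
------
--^*--
--**--
------
------
------
t=4: ------
------
------
------
--*>--
--**--
------
------
------
t=5: ------
------
------
---^--
--*---
--**--
------
------
------
t=6: ------
------
------
---*>-
--*---
--**--
------
------
------
t=7: ------
------
------
---**-
--*-v-
--**--
------
------
------

4,4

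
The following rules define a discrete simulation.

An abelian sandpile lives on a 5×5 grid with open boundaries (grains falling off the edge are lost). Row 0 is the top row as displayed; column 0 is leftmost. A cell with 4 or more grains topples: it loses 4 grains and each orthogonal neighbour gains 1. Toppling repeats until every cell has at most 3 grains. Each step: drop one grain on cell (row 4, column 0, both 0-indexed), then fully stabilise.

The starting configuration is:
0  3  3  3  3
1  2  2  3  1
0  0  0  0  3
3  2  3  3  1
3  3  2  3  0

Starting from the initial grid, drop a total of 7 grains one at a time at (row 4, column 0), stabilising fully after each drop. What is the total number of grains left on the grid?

gen 0: 0  3  3  3  3
1  2  2  3  1
0  0  0  0  3
3  2  3  3  1
3  3  2  3  0
gen 1: 0  3  3  3  3
1  2  2  3  1
1  1  1  1  3
1  1  2  1  2
2  2  1  1  1
gen 2: 0  3  3  3  3
1  2  2  3  1
1  1  1  1  3
1  1  2  1  2
3  2  1  1  1
gen 3: 0  3  3  3  3
1  2  2  3  1
1  1  1  1  3
2  1  2  1  2
0  3  1  1  1
gen 4: 0  3  3  3  3
1  2  2  3  1
1  1  1  1  3
2  1  2  1  2
1  3  1  1  1
gen 5: 0  3  3  3  3
1  2  2  3  1
1  1  1  1  3
2  1  2  1  2
2  3  1  1  1
gen 6: 0  3  3  3  3
1  2  2  3  1
1  1  1  1  3
2  1  2  1  2
3  3  1  1  1
gen 7: 0  3  3  3  3
1  2  2  3  1
1  1  1  1  3
3  2  2  1  2
1  0  2  1  1

43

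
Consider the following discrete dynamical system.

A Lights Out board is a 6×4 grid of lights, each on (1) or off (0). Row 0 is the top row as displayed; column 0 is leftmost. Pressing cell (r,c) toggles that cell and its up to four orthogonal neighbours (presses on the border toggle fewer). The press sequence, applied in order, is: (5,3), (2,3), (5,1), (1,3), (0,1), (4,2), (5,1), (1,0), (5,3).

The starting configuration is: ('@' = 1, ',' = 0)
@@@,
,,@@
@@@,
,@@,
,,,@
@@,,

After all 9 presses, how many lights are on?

12

step 0: @@@,
,,@@
@@@,
,@@,
,,,@
@@,,
step 1: @@@,
,,@@
@@@,
,@@,
,,,,
@@@@
step 2: @@@,
,,@,
@@,@
,@@@
,,,,
@@@@
step 3: @@@,
,,@,
@@,@
,@@@
,@,,
,,,@
step 4: @@@@
,,,@
@@,,
,@@@
,@,,
,,,@
step 5: ,,,@
,@,@
@@,,
,@@@
,@,,
,,,@
step 6: ,,,@
,@,@
@@,,
,@,@
,,@@
,,@@
step 7: ,,,@
,@,@
@@,,
,@,@
,@@@
@@,@
step 8: @,,@
@,,@
,@,,
,@,@
,@@@
@@,@
step 9: @,,@
@,,@
,@,,
,@,@
,@@,
@@@,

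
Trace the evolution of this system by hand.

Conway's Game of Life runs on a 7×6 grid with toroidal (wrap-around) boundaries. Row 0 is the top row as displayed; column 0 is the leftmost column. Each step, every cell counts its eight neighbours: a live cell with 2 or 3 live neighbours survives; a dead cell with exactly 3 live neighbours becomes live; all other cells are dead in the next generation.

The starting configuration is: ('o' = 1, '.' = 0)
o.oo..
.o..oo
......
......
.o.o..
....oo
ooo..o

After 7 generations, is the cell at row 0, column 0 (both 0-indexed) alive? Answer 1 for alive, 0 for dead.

k=0  o.oo..
.o..oo
......
......
.o.o..
....oo
ooo..o
k=1  ...o..
oooooo
......
......
....o.
...ooo
..o...
k=2  o....o
oooooo
oooooo
......
...ooo
...ooo
..o...
k=3  ......
......
......
.o....
...o.o
..o..o
o..o..
k=4  ......
......
......
......
o.o.o.
o.oo.o
......
k=5  ......
......
......
......
o.o.o.
o.oooo
......
k=6  ......
......
......
......
o.o.o.
o.o.o.
...ooo
k=7  ....o.
......
......
......
......
o.o...
...ooo

0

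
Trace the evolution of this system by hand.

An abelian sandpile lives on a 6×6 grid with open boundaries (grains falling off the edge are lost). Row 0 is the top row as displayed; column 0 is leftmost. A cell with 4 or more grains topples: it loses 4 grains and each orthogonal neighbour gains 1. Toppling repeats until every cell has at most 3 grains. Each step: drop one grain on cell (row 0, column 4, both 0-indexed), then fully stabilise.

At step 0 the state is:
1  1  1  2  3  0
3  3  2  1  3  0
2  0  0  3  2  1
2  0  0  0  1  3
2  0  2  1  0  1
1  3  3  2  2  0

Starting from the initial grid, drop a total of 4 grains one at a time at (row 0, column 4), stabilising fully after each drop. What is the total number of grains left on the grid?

52

step 0: 1  1  1  2  3  0
3  3  2  1  3  0
2  0  0  3  2  1
2  0  0  0  1  3
2  0  2  1  0  1
1  3  3  2  2  0
step 1: 1  1  1  3  1  1
3  3  2  2  0  1
2  0  0  3  3  1
2  0  0  0  1  3
2  0  2  1  0  1
1  3  3  2  2  0
step 2: 1  1  1  3  2  1
3  3  2  2  0  1
2  0  0  3  3  1
2  0  0  0  1  3
2  0  2  1  0  1
1  3  3  2  2  0
step 3: 1  1  1  3  3  1
3  3  2  2  0  1
2  0  0  3  3  1
2  0  0  0  1  3
2  0  2  1  0  1
1  3  3  2  2  0
step 4: 1  1  2  0  1  2
3  3  2  3  1  1
2  0  0  3  3  1
2  0  0  0  1  3
2  0  2  1  0  1
1  3  3  2  2  0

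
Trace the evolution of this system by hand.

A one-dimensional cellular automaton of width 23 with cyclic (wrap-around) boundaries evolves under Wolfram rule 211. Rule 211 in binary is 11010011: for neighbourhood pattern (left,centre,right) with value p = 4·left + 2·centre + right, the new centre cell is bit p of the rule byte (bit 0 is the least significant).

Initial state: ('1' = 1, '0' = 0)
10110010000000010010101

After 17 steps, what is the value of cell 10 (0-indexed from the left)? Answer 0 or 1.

1

gen 0: 10110010000000010010101
gen 1: 10011101111111101100000
gen 2: 01101100111111100111111
gen 3: 00100111011111111011111
gen 4: 11011011001111111001111
gen 5: 11001001110111111110111
gen 6: 11110110110011111110011
gen 7: 11110010011101111111101
gen 8: 11111101101100111111100
gen 9: 01111100100111011111111
gen 10: 00111111011011001111111
gen 11: 11011111001001110111111
gen 12: 11001111110110110011111
gen 13: 11110111110010011101111
gen 14: 11110011111101101100111
gen 15: 11111101111100100111011
gen 16: 11111100111111011011001
gen 17: 11111111011111001001110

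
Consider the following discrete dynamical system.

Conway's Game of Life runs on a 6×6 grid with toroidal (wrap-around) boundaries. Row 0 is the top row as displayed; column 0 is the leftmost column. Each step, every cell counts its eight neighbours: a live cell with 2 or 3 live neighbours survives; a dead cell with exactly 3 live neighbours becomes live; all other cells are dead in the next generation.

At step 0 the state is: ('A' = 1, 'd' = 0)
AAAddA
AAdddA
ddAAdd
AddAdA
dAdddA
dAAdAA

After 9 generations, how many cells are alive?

k=0  AAAddA
AAdddA
ddAAdd
AddAdA
dAdddA
dAAdAA
k=1  dddAdd
dddAAA
ddAAdd
AAdAdA
dAdAdd
dddAAd
k=2  ddAddA
dddddd
dAdddd
AAdAdd
dAdAdA
dddAAd
k=3  dddAAd
dddddd
AAAddd
dAddAd
dAdAdA
AddAdA
k=4  dddAAA
dAAAdd
AAAddd
dddAAA
dAdAdA
AddAdA
k=5  dAdddA
dddddA
AddddA
dddAdA
dddAdd
dddAdd
k=6  AdddAd
ddddAA
AddddA
AddddA
ddAAdd
ddAdAd
k=7  ddddAd
ddddAd
dddddd
AAddAA
dAAAAA
dAAdAA
k=8  ddddAd
dddddd
AdddAd
dAdddd
dddddd
dAdddd
k=9  dddddd
dddddA
dddddd
dddddd
dddddd
dddddd

1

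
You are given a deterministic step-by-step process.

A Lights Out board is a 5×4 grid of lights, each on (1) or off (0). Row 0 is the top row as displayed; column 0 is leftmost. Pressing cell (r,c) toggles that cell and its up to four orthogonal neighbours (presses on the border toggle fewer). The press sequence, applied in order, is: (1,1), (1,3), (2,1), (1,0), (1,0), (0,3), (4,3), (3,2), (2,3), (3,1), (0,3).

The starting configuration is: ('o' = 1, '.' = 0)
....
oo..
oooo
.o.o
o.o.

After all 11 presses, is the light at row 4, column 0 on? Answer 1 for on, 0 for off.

step 0: ....
oo..
oooo
.o.o
o.o.
step 1: .o..
..o.
o.oo
.o.o
o.o.
step 2: .o.o
...o
o.o.
.o.o
o.o.
step 3: .o.o
.o.o
.o..
...o
o.o.
step 4: oo.o
o..o
oo..
...o
o.o.
step 5: .o.o
.o.o
.o..
...o
o.o.
step 6: .oo.
.o..
.o..
...o
o.o.
step 7: .oo.
.o..
.o..
....
o..o
step 8: .oo.
.o..
.oo.
.ooo
o.oo
step 9: .oo.
.o.o
.o.o
.oo.
o.oo
step 10: .oo.
.o.o
...o
o...
oooo
step 11: .o.o
.o..
...o
o...
oooo

1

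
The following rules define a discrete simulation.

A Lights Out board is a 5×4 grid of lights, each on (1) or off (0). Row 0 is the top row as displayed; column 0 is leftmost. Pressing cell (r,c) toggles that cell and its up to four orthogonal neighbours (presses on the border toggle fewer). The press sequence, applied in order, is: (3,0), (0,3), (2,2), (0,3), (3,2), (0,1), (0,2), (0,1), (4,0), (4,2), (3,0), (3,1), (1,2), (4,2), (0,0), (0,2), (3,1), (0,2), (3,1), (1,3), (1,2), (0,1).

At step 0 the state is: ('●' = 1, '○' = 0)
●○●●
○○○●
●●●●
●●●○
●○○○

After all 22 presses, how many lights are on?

k=0  ●○●●
○○○●
●●●●
●●●○
●○○○
k=1  ●○●●
○○○●
○●●●
○○●○
○○○○
k=2  ●○○○
○○○○
○●●●
○○●○
○○○○
k=3  ●○○○
○○●○
○○○○
○○○○
○○○○
k=4  ●○●●
○○●●
○○○○
○○○○
○○○○
k=5  ●○●●
○○●●
○○●○
○●●●
○○●○
k=6  ○●○●
○●●●
○○●○
○●●●
○○●○
k=7  ○○●○
○●○●
○○●○
○●●●
○○●○
k=8  ●●○○
○○○●
○○●○
○●●●
○○●○
k=9  ●●○○
○○○●
○○●○
●●●●
●●●○
k=10  ●●○○
○○○●
○○●○
●●○●
●○○●
k=11  ●●○○
○○○●
●○●○
○○○●
○○○●
k=12  ●●○○
○○○●
●●●○
●●●●
○●○●
k=13  ●●●○
○●●○
●●○○
●●●●
○●○●
k=14  ●●●○
○●●○
●●○○
●●○●
○○●○
k=15  ○○●○
●●●○
●●○○
●●○●
○○●○
k=16  ○●○●
●●○○
●●○○
●●○●
○○●○
k=17  ○●○●
●●○○
●○○○
○○●●
○●●○
k=18  ○○●○
●●●○
●○○○
○○●●
○●●○
k=19  ○○●○
●●●○
●●○○
●●○●
○○●○
k=20  ○○●●
●●○●
●●○●
●●○●
○○●○
k=21  ○○○●
●○●○
●●●●
●●○●
○○●○
k=22  ●●●●
●●●○
●●●●
●●○●
○○●○

15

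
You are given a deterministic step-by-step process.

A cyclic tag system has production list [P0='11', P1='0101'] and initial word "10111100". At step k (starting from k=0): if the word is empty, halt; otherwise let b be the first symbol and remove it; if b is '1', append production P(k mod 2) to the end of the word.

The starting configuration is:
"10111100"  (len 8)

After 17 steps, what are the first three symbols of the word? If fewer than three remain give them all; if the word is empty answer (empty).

101

k=0  "10111100"  (len 8)
k=1  "011110011"  (len 9)
k=2  "11110011"  (len 8)
k=3  "111001111"  (len 9)
k=4  "110011110101"  (len 12)
k=5  "1001111010111"  (len 13)
k=6  "0011110101110101"  (len 16)
k=7  "011110101110101"  (len 15)
k=8  "11110101110101"  (len 14)
k=9  "111010111010111"  (len 15)
k=10  "110101110101110101"  (len 18)
k=11  "1010111010111010111"  (len 19)
k=12  "0101110101110101110101"  (len 22)
k=13  "101110101110101110101"  (len 21)
k=14  "011101011101011101010101"  (len 24)
k=15  "11101011101011101010101"  (len 23)
k=16  "11010111010111010101010101"  (len 26)
k=17  "101011101011101010101010111"  (len 27)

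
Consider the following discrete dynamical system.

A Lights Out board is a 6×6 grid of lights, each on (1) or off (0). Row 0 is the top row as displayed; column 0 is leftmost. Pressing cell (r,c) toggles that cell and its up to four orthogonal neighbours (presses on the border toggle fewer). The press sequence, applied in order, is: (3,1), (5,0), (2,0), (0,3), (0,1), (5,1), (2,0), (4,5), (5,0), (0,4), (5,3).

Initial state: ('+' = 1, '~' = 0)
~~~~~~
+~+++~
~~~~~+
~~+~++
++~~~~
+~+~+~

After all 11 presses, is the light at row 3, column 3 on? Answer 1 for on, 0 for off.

t=0: ~~~~~~
+~+++~
~~~~~+
~~+~++
++~~~~
+~+~+~
t=1: ~~~~~~
+~+++~
~+~~~+
++~~++
+~~~~~
+~+~+~
t=2: ~~~~~~
+~+++~
~+~~~+
++~~++
~~~~~~
~++~+~
t=3: ~~~~~~
~~+++~
+~~~~+
~+~~++
~~~~~~
~++~+~
t=4: ~~+++~
~~+~+~
+~~~~+
~+~~++
~~~~~~
~++~+~
t=5: ++~++~
~++~+~
+~~~~+
~+~~++
~~~~~~
~++~+~
t=6: ++~++~
~++~+~
+~~~~+
~+~~++
~+~~~~
+~~~+~
t=7: ++~++~
+++~+~
~+~~~+
++~~++
~+~~~~
+~~~+~
t=8: ++~++~
+++~+~
~+~~~+
++~~+~
~+~~++
+~~~++
t=9: ++~++~
+++~+~
~+~~~+
++~~+~
++~~++
~+~~++
t=10: ++~~~+
+++~~~
~+~~~+
++~~+~
++~~++
~+~~++
t=11: ++~~~+
+++~~~
~+~~~+
++~~+~
++~+++
~+++~+

0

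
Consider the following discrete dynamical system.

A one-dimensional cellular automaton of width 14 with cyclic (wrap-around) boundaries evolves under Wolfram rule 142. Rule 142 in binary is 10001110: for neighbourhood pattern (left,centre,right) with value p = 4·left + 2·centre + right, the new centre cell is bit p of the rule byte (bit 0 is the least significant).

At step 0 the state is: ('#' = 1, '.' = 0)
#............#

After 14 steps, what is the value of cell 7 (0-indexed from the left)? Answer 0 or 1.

0

0) #............#
1) ............##
2) ...........##.
3) ..........##..
4) .........##...
5) ........##....
6) .......##.....
7) ......##......
8) .....##.......
9) ....##........
10) ...##.........
11) ..##..........
12) .##...........
13) ##............
14) #............#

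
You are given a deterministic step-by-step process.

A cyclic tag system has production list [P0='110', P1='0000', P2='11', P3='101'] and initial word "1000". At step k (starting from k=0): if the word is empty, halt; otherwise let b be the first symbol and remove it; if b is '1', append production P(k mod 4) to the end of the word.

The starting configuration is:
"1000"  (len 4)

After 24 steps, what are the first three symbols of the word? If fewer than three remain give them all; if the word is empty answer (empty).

t=0: "1000"  (len 4)
t=1: "000110"  (len 6)
t=2: "00110"  (len 5)
t=3: "0110"  (len 4)
t=4: "110"  (len 3)
t=5: "10110"  (len 5)
t=6: "01100000"  (len 8)
t=7: "1100000"  (len 7)
t=8: "100000101"  (len 9)
t=9: "00000101110"  (len 11)
t=10: "0000101110"  (len 10)
t=11: "000101110"  (len 9)
t=12: "00101110"  (len 8)
t=13: "0101110"  (len 7)
t=14: "101110"  (len 6)
t=15: "0111011"  (len 7)
t=16: "111011"  (len 6)
t=17: "11011110"  (len 8)
t=18: "10111100000"  (len 11)
t=19: "011110000011"  (len 12)
t=20: "11110000011"  (len 11)
t=21: "1110000011110"  (len 13)
t=22: "1100000111100000"  (len 16)
t=23: "10000011110000011"  (len 17)
t=24: "0000011110000011101"  (len 19)

000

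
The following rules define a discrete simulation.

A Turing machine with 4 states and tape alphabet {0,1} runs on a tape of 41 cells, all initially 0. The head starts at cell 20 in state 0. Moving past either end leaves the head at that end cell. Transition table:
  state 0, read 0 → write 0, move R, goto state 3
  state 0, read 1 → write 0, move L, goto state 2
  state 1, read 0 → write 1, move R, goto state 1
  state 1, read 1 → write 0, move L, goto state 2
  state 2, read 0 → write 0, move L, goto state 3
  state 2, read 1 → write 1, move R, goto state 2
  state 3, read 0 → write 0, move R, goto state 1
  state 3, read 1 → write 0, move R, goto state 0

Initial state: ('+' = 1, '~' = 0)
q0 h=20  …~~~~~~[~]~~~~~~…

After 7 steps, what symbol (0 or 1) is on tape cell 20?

gen 0: q0 h=20  …~~~~~~[~]~~~~~~…
gen 1: q3 h=21  …~~~~~~[~]~~~~~~…
gen 2: q1 h=22  …~~~~~~[~]~~~~~~…
gen 3: q1 h=23  …~~~~~+[~]~~~~~~…
gen 4: q1 h=24  …~~~~++[~]~~~~~~…
gen 5: q1 h=25  …~~~+++[~]~~~~~~…
gen 6: q1 h=26  …~~++++[~]~~~~~~…
gen 7: q1 h=27  …~+++++[~]~~~~~~…

0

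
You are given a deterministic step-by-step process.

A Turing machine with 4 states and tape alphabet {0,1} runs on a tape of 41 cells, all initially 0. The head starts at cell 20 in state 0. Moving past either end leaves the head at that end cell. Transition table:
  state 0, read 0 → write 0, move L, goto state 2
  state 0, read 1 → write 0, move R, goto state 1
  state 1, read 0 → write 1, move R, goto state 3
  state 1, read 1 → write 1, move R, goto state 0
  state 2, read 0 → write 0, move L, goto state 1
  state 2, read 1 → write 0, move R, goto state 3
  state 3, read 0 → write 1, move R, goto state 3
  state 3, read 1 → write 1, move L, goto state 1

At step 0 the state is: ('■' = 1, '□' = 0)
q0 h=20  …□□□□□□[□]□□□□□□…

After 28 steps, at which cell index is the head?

40

step 0: q0 h=20  …□□□□□□[□]□□□□□□…
step 1: q2 h=19  …□□□□□□[□]□□□□□□…
step 2: q1 h=18  …□□□□□□[□]□□□□□□…
step 3: q3 h=19  …□□□□□■[□]□□□□□□…
step 4: q3 h=20  …□□□□■■[□]□□□□□□…
step 5: q3 h=21  …□□□■■■[□]□□□□□□…
step 6: q3 h=22  …□□■■■■[□]□□□□□□…
step 7: q3 h=23  …□■■■■■[□]□□□□□□…
step 8: q3 h=24  …■■■■■■[□]□□□□□□…
step 9: q3 h=25  …■■■■■■[□]□□□□□□…
step 10: q3 h=26  …■■■■■■[□]□□□□□□…
step 11: q3 h=27  …■■■■■■[□]□□□□□□…
step 12: q3 h=28  …■■■■■■[□]□□□□□□…
step 13: q3 h=29  …■■■■■■[□]□□□□□□…
step 14: q3 h=30  …■■■■■■[□]□□□□□□…
step 15: q3 h=31  …■■■■■■[□]□□□□□□…
step 16: q3 h=32  …■■■■■■[□]□□□□□□…
step 17: q3 h=33  …■■■■■■[□]□□□□□□…
step 18: q3 h=34  …■■■■■■[□]□□□□□□|
step 19: q3 h=35  …■■■■■■[□]□□□□□|
step 20: q3 h=36  …■■■■■■[□]□□□□|
step 21: q3 h=37  …■■■■■■[□]□□□|
step 22: q3 h=38  …■■■■■■[□]□□|
step 23: q3 h=39  …■■■■■■[□]□|
step 24: q3 h=40  …■■■■■■[□]|
step 25: q3 h=40  …■■■■■■[■]|
step 26: q1 h=39  …■■■■■■[■]■|
step 27: q0 h=40  …■■■■■■[■]|
step 28: q1 h=40  …■■■■■■[□]|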